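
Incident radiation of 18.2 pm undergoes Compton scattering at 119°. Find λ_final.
21.8026 pm

Using the Compton scattering formula:
λ' = λ + Δλ = λ + λ_C(1 - cos θ)

Given:
- Initial wavelength λ = 18.2 pm
- Scattering angle θ = 119°
- Compton wavelength λ_C ≈ 2.4263 pm

Calculate the shift:
Δλ = 2.4263 × (1 - cos(119°))
Δλ = 2.4263 × 1.4848
Δλ = 3.6026 pm

Final wavelength:
λ' = 18.2 + 3.6026 = 21.8026 pm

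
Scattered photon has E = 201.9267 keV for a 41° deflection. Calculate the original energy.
223.6001 keV

Convert final energy to wavelength (hc ≈ 1239.842 keV·pm):
λ' = hc/E' = 1239.842 / 201.9267 = 6.1401 pm

Calculate the Compton shift:
Δλ = λ_C(1 - cos(41°))
Δλ = 2.4263 × (1 - cos(41°))
Δλ = 0.5952 pm

Initial wavelength:
λ = λ' - Δλ = 6.1401 - 0.5952 = 5.5449 pm

Initial energy:
E = hc/λ = 1239.842 / 5.5449 = 223.6001 keV

(Intermediate values are shown rounded; full precision is carried through to the final answer.)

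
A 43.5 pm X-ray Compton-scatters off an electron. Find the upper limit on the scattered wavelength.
48.3526 pm (at θ = 180°)

The Compton shift is Δλ = λ_C(1 − cos θ).

Since cos θ ranges from −1 to 1, the factor (1 − cos θ) ranges from 0 to 2; the maximum shift occurs at θ = 180° (backscattering):
Δλ_max = 2λ_C = 2 × 2.4263 pm = 4.8526 pm

Maximum scattered wavelength:
λ'_max = λ₀ + Δλ_max = 43.5 + 4.8526 = 48.3526 pm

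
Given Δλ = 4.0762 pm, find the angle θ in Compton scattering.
132.84°

From the Compton formula Δλ = λ_C(1 - cos θ), we can solve for θ:

cos θ = 1 - Δλ/λ_C

Given:
- Δλ = 4.0762 pm
- λ_C = h/(m_e·c) ≈ 2.42631024 pm

cos θ = 1 - 4.0762/2.42631024
cos θ = 1 - 1.680000
cos θ = -0.680000

θ = arccos(-0.680000)
θ = 132.84°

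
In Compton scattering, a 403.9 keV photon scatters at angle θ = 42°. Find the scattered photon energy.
335.7380 keV

First convert energy to wavelength:
λ = hc/E, with hc ≈ 1239.842 keV·pm (i.e. 1239.842 eV·nm)

For E = 403.9 keV = 403900 eV:
λ = 1239.842 keV·pm / 403.9 keV
λ = 3.0697 pm

Calculate the Compton shift:
Δλ = λ_C(1 - cos(42°)) = 2.4263 × 0.2569
Δλ = 0.6232 pm

Final wavelength:
λ' = 3.0697 + 0.6232 = 3.6929 pm

Final energy:
E' = hc/λ' = 1239.842 / 3.6929 = 335.7380 keV

(Intermediate values are shown rounded; full precision is carried through to the final answer.)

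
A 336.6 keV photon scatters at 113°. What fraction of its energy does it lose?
0.4781 (or 47.81%)

Calculate initial and final photon energies:

Initial: E₀ = 336.6 keV → λ₀ = 3.6834 pm
Compton shift: Δλ = 3.3743 pm
Final wavelength: λ' = 7.0578 pm
Final energy: E' = 175.6704 keV

Fractional energy loss:
(E₀ - E')/E₀ = (336.6000 - 175.6704)/336.6000
= 160.9296/336.6000
= 0.4781
= 47.81%

(Intermediate values are shown rounded; full precision is carried through to the final answer.)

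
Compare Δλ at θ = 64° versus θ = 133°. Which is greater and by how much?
133° produces the larger shift by a factor of 2.995

Calculate both shifts using Δλ = λ_C(1 - cos θ):

For θ₁ = 64°:
Δλ₁ = 2.4263 × (1 - cos(64°))
Δλ₁ = 2.4263 × 0.5616
Δλ₁ = 1.3627 pm

For θ₂ = 133°:
Δλ₂ = 2.4263 × (1 - cos(133°))
Δλ₂ = 2.4263 × 1.6820
Δλ₂ = 4.0810 pm

The 133° angle produces the larger shift.
Ratio: 4.0810/1.3627 = 2.995

(Intermediate values are shown rounded; full precision is carried through to the final answer.)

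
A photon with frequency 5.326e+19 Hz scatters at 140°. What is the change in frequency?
2.302e+19 Hz (decrease)

Convert frequency to wavelength (c = 299792458 m/s):
λ₀ = c/f₀ = 299792458/5.326e+19 = 5.6288483e-12 m = 5.6288 pm

Calculate Compton shift:
Δλ = λ_C(1 - cos(140°)) = 4.2850 pm

Final wavelength:
λ' = λ₀ + Δλ = 5.6288 + 4.2850 = 9.9138 pm

Final frequency:
f' = c/λ' = 299792458/9.9138200e-12 = 3.0239853e+19 Hz

Frequency shift (decrease):
Δf = f₀ - f' = 5.326e+19 - 3.0239853e+19 = 2.302e+19 Hz

(Intermediate values are shown rounded; full precision is carried through to the final answer.)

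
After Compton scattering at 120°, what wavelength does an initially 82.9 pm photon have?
86.5395 pm

Using the Compton formula: λ' = λ + λ_C(1 − cos θ)

For θ = 120°, cos θ = -1/2 (exact) = -0.5000, so:
1 − cos 120° = 1 − (-1/2) = 1.5000

Δλ = λ_C × 1.5000 = 2.4263 × 1.5000 = 3.6395 pm

λ' = 82.9 + 3.6395 = 86.5395 pm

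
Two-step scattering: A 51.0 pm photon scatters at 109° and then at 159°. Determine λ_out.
58.9077 pm

Apply Compton shift twice:

First scattering at θ₁ = 109°:
Δλ₁ = λ_C(1 - cos(109°))
Δλ₁ = 2.4263 × 1.3256
Δλ₁ = 3.2162 pm

After first scattering:
λ₁ = 51.0 + 3.2162 = 54.2162 pm

Second scattering at θ₂ = 159°:
Δλ₂ = λ_C(1 - cos(159°))
Δλ₂ = 2.4263 × 1.9336
Δλ₂ = 4.6915 pm

Final wavelength:
λ₂ = 54.2162 + 4.6915 = 58.9077 pm

Total shift: Δλ_total = 3.2162 + 4.6915 = 7.9077 pm

(Intermediate values are shown rounded; full precision is carried through to the final answer.)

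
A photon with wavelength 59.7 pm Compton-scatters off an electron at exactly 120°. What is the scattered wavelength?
63.3395 pm

Using the Compton formula: λ' = λ + λ_C(1 − cos θ)

For θ = 120°, cos θ = -1/2 (exact) = -0.5000, so:
1 − cos 120° = 1 − (-1/2) = 1.5000

Δλ = λ_C × 1.5000 = 2.4263 × 1.5000 = 3.6395 pm

λ' = 59.7 + 3.6395 = 63.3395 pm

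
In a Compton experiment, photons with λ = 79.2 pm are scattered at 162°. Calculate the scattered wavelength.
83.9339 pm

Using the Compton scattering formula:
λ' = λ + Δλ = λ + λ_C(1 - cos θ)

Given:
- Initial wavelength λ = 79.2 pm
- Scattering angle θ = 162°
- Compton wavelength λ_C ≈ 2.4263 pm

Calculate the shift:
Δλ = 2.4263 × (1 - cos(162°))
Δλ = 2.4263 × 1.9511
Δλ = 4.7339 pm

Final wavelength:
λ' = 79.2 + 4.7339 = 83.9339 pm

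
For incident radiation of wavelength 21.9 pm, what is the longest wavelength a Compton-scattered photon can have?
26.7526 pm (at θ = 180°)

The Compton shift is Δλ = λ_C(1 − cos θ).

Since cos θ ranges from −1 to 1, the factor (1 − cos θ) ranges from 0 to 2; the maximum shift occurs at θ = 180° (backscattering):
Δλ_max = 2λ_C = 2 × 2.4263 pm = 4.8526 pm

Maximum scattered wavelength:
λ'_max = λ₀ + Δλ_max = 21.9 + 4.8526 = 26.7526 pm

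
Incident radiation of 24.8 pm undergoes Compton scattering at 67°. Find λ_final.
26.2783 pm

Using the Compton scattering formula:
λ' = λ + Δλ = λ + λ_C(1 - cos θ)

Given:
- Initial wavelength λ = 24.8 pm
- Scattering angle θ = 67°
- Compton wavelength λ_C ≈ 2.4263 pm

Calculate the shift:
Δλ = 2.4263 × (1 - cos(67°))
Δλ = 2.4263 × 0.6093
Δλ = 1.4783 pm

Final wavelength:
λ' = 24.8 + 1.4783 = 26.2783 pm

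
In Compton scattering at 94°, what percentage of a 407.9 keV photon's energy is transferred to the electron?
0.4606 (or 46.06%)

Calculate initial and final photon energies:

Initial: E₀ = 407.9 keV → λ₀ = 3.0396 pm
Compton shift: Δλ = 2.5956 pm
Final wavelength: λ' = 5.6351 pm
Final energy: E' = 220.0199 keV

Fractional energy loss:
(E₀ - E')/E₀ = (407.9000 - 220.0199)/407.9000
= 187.8801/407.9000
= 0.4606
= 46.06%

(Intermediate values are shown rounded; full precision is carried through to the final answer.)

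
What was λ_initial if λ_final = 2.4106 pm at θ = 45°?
1.7000 pm

From λ' = λ + Δλ, we have λ = λ' - Δλ

First calculate the Compton shift:
Δλ = λ_C(1 - cos θ)
Δλ = 2.4263 × (1 - cos(45°))
Δλ = 2.4263 × 0.2929
Δλ = 0.7106 pm

Initial wavelength:
λ = λ' - Δλ
λ = 2.4106 - 0.7106
λ = 1.7000 pm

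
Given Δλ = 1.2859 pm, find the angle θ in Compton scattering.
61.96°

From the Compton formula Δλ = λ_C(1 - cos θ), we can solve for θ:

cos θ = 1 - Δλ/λ_C

Given:
- Δλ = 1.2859 pm
- λ_C = h/(m_e·c) ≈ 2.42631024 pm

cos θ = 1 - 1.2859/2.42631024
cos θ = 1 - 0.529982
cos θ = 0.470018

θ = arccos(0.470018)
θ = 61.96°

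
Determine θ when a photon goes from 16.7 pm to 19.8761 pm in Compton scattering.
108.00°

First find the wavelength shift:
Δλ = λ' - λ = 19.8761 - 16.7 = 3.1761 pm

Using Δλ = λ_C(1 - cos θ), with λ_C = h/(m_e·c) ≈ 2.42631024 pm:
cos θ = 1 - Δλ/λ_C
cos θ = 1 - 3.1761/2.42631024
cos θ = -0.309025

θ = arccos(-0.309025)
θ = 108.00°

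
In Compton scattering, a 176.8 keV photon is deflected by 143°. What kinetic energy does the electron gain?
67.8195 keV

By energy conservation: K_e = E_initial - E_final

First find the scattered photon energy:
Initial wavelength: λ = hc/E = 7.0127 pm
Compton shift: Δλ = λ_C(1 - cos(143°)) = 4.3640 pm
Final wavelength: λ' = 7.0127 + 4.3640 = 11.3767 pm
Final photon energy: E' = hc/λ' = 108.9805 keV

Electron kinetic energy:
K_e = E - E' = 176.8000 - 108.9805 = 67.8195 keV

(Intermediate values are shown rounded; full precision is carried through to the final answer.)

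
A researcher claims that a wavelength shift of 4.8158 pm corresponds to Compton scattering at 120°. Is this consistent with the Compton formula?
No, inconsistent

Calculate the expected shift for θ = 120°:

Δλ_expected = λ_C(1 - cos(120°))
Δλ_expected = 2.4263 × (1 - cos(120°))
Δλ_expected = 2.4263 × 1.5000
Δλ_expected = 3.6395 pm

Given shift: 4.8158 pm
Expected shift: 3.6395 pm
Difference: 1.1763 pm

The values do not match. The given shift corresponds to θ ≈ 170.0°, not 120°.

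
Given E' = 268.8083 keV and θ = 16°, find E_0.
274.4000 keV

Convert final energy to wavelength (hc ≈ 1239.842 keV·pm):
λ' = hc/E' = 1239.842 / 268.8083 = 4.6124 pm

Calculate the Compton shift:
Δλ = λ_C(1 - cos(16°))
Δλ = 2.4263 × (1 - cos(16°))
Δλ = 0.0940 pm

Initial wavelength:
λ = λ' - Δλ = 4.6124 - 0.0940 = 4.5184 pm

Initial energy:
E = hc/λ = 1239.842 / 4.5184 = 274.4000 keV

(Intermediate values are shown rounded; full precision is carried through to the final answer.)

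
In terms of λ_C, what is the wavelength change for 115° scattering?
1.4226 λ_C

The Compton shift formula is:
Δλ = λ_C(1 - cos θ)

Dividing both sides by λ_C:
Δλ/λ_C = 1 - cos θ

For θ = 115°:
Δλ/λ_C = 1 - cos(115°)
Δλ/λ_C = 1 - -0.4226
Δλ/λ_C = 1.4226

This means the shift is 1.4226 × λ_C = 3.4517 pm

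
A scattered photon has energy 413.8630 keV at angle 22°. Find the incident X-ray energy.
439.8000 keV

Convert final energy to wavelength (hc ≈ 1239.842 keV·pm):
λ' = hc/E' = 1239.842 / 413.8630 = 2.9958 pm

Calculate the Compton shift:
Δλ = λ_C(1 - cos(22°))
Δλ = 2.4263 × (1 - cos(22°))
Δλ = 0.1767 pm

Initial wavelength:
λ = λ' - Δλ = 2.9958 - 0.1767 = 2.8191 pm

Initial energy:
E = hc/λ = 1239.842 / 2.8191 = 439.8000 keV

(Intermediate values are shown rounded; full precision is carried through to the final answer.)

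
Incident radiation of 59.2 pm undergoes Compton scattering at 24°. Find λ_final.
59.4098 pm

Using the Compton scattering formula:
λ' = λ + Δλ = λ + λ_C(1 - cos θ)

Given:
- Initial wavelength λ = 59.2 pm
- Scattering angle θ = 24°
- Compton wavelength λ_C ≈ 2.4263 pm

Calculate the shift:
Δλ = 2.4263 × (1 - cos(24°))
Δλ = 2.4263 × 0.0865
Δλ = 0.2098 pm

Final wavelength:
λ' = 59.2 + 0.2098 = 59.4098 pm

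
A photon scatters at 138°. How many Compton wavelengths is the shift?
1.7431 λ_C

The Compton shift formula is:
Δλ = λ_C(1 - cos θ)

Dividing both sides by λ_C:
Δλ/λ_C = 1 - cos θ

For θ = 138°:
Δλ/λ_C = 1 - cos(138°)
Δλ/λ_C = 1 - -0.7431
Δλ/λ_C = 1.7431

This means the shift is 1.7431 × λ_C = 4.2294 pm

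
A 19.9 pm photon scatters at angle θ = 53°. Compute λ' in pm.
20.8661 pm

Using the Compton scattering formula:
λ' = λ + Δλ = λ + λ_C(1 - cos θ)

Given:
- Initial wavelength λ = 19.9 pm
- Scattering angle θ = 53°
- Compton wavelength λ_C ≈ 2.4263 pm

Calculate the shift:
Δλ = 2.4263 × (1 - cos(53°))
Δλ = 2.4263 × 0.3982
Δλ = 0.9661 pm

Final wavelength:
λ' = 19.9 + 0.9661 = 20.8661 pm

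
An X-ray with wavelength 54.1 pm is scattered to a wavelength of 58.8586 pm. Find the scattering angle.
164.00°

First find the wavelength shift:
Δλ = λ' - λ = 58.8586 - 54.1 = 4.7586 pm

Using Δλ = λ_C(1 - cos θ), with λ_C = h/(m_e·c) ≈ 2.42631024 pm:
cos θ = 1 - Δλ/λ_C
cos θ = 1 - 4.7586/2.42631024
cos θ = -0.961250

θ = arccos(-0.961250)
θ = 164.00°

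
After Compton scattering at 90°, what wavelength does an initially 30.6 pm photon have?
33.0263 pm

Using the Compton formula: λ' = λ + λ_C(1 − cos θ)

For θ = 90°, cos θ = 0 (exact) = 0.0000, so:
1 − cos 90° = 1 − (0) = 1.0000

Δλ = λ_C × 1.0000 = 2.4263 × 1.0000 = 2.4263 pm

λ' = 30.6 + 2.4263 = 33.0263 pm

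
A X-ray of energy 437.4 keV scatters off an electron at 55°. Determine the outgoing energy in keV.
320.4382 keV

First convert energy to wavelength:
λ = hc/E, with hc ≈ 1239.842 keV·pm (i.e. 1239.842 eV·nm)

For E = 437.4 keV = 437400 eV:
λ = 1239.842 keV·pm / 437.4 keV
λ = 2.8346 pm

Calculate the Compton shift:
Δλ = λ_C(1 - cos(55°)) = 2.4263 × 0.4264
Δλ = 1.0346 pm

Final wavelength:
λ' = 2.8346 + 1.0346 = 3.8692 pm

Final energy:
E' = hc/λ' = 1239.842 / 3.8692 = 320.4382 keV

(Intermediate values are shown rounded; full precision is carried through to the final answer.)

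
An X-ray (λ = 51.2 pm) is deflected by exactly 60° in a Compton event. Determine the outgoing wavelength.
52.4132 pm

Using the Compton formula: λ' = λ + λ_C(1 − cos θ)

For θ = 60°, cos θ = 1/2 (exact) = 0.5000, so:
1 − cos 60° = 1 − (1/2) = 0.5000

Δλ = λ_C × 0.5000 = 2.4263 × 0.5000 = 1.2132 pm

λ' = 51.2 + 1.2132 = 52.4132 pm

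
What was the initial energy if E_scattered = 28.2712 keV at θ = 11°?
28.3000 keV

Convert final energy to wavelength (hc ≈ 1239.842 keV·pm):
λ' = hc/E' = 1239.842 / 28.2712 = 43.8553 pm

Calculate the Compton shift:
Δλ = λ_C(1 - cos(11°))
Δλ = 2.4263 × (1 - cos(11°))
Δλ = 0.0446 pm

Initial wavelength:
λ = λ' - Δλ = 43.8553 - 0.0446 = 43.8107 pm

Initial energy:
E = hc/λ = 1239.842 / 43.8107 = 28.3000 keV

(Intermediate values are shown rounded; full precision is carried through to the final answer.)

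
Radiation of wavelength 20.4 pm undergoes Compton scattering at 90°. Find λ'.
22.8263 pm

Using the Compton formula: λ' = λ + λ_C(1 − cos θ)

For θ = 90°, cos θ = 0 (exact) = 0.0000, so:
1 − cos 90° = 1 − (0) = 1.0000

Δλ = λ_C × 1.0000 = 2.4263 × 1.0000 = 2.4263 pm

λ' = 20.4 + 2.4263 = 22.8263 pm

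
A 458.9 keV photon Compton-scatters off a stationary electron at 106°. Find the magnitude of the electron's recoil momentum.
2.9777e-22 kg·m/s

The electron is initially at rest, so by conservation of momentum:
p⃗_e = p⃗₀ − p⃗'  (incident photon momentum minus scattered photon momentum)

Photon momentum magnitudes (p = h/λ = E/c):
λ₀ = hc/E₀ = 2.7018 pm → p₀ = h/λ₀ = 2.4525e-22 kg·m/s
Δλ = λ_C(1 − cos 106°) = 3.0951 pm
λ' = 5.7969 pm → p' = h/λ' = 1.1430e-22 kg·m/s

The scattered photon makes angle θ = 106° with the incident direction, so by the law of cosines:
|p⃗_e|² = p₀² + p'² − 2p₀p'cos θ
|p⃗_e|² = (2.4525e-22)² + (1.1430e-22)² − 2·2.4525e-22·1.1430e-22·cos(106°)
|p⃗_e| = 2.9777e-22 kg·m/s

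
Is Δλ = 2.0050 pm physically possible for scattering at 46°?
No, inconsistent

Calculate the expected shift for θ = 46°:

Δλ_expected = λ_C(1 - cos(46°))
Δλ_expected = 2.4263 × (1 - cos(46°))
Δλ_expected = 2.4263 × 0.3053
Δλ_expected = 0.7409 pm

Given shift: 2.0050 pm
Expected shift: 0.7409 pm
Difference: 1.2641 pm

The values do not match. The given shift corresponds to θ ≈ 80.0°, not 46°.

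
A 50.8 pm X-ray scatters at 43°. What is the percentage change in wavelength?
1.2831%

Calculate the Compton shift:
Δλ = λ_C(1 - cos(43°))
Δλ = 2.4263 × (1 - cos(43°))
Δλ = 2.4263 × 0.2686
Δλ = 0.6518 pm

Percentage change:
(Δλ/λ₀) × 100 = (0.6518/50.8) × 100
= 1.2831%

(Intermediate values are shown rounded; full precision is carried through to the final answer.)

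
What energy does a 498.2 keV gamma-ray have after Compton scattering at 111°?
214.3400 keV

First convert energy to wavelength:
λ = hc/E, with hc ≈ 1239.842 keV·pm (i.e. 1239.842 eV·nm)

For E = 498.2 keV = 498200 eV:
λ = 1239.842 keV·pm / 498.2 keV
λ = 2.4886 pm

Calculate the Compton shift:
Δλ = λ_C(1 - cos(111°)) = 2.4263 × 1.3584
Δλ = 3.2958 pm

Final wavelength:
λ' = 2.4886 + 3.2958 = 5.7845 pm

Final energy:
E' = hc/λ' = 1239.842 / 5.7845 = 214.3400 keV

(Intermediate values are shown rounded; full precision is carried through to the final answer.)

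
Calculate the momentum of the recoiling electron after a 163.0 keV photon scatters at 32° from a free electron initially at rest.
4.7072e-23 kg·m/s

The electron is initially at rest, so by conservation of momentum:
p⃗_e = p⃗₀ − p⃗'  (incident photon momentum minus scattered photon momentum)

Photon momentum magnitudes (p = h/λ = E/c):
λ₀ = hc/E₀ = 7.6064 pm → p₀ = h/λ₀ = 8.7112e-23 kg·m/s
Δλ = λ_C(1 − cos 32°) = 0.3687 pm
λ' = 7.9751 pm → p' = h/λ' = 8.3085e-23 kg·m/s

The scattered photon makes angle θ = 32° with the incident direction, so by the law of cosines:
|p⃗_e|² = p₀² + p'² − 2p₀p'cos θ
|p⃗_e|² = (8.7112e-23)² + (8.3085e-23)² − 2·8.7112e-23·8.3085e-23·cos(32°)
|p⃗_e| = 4.7072e-23 kg·m/s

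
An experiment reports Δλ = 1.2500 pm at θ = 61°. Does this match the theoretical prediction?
Yes, consistent

Calculate the expected shift for θ = 61°:

Δλ_expected = λ_C(1 - cos(61°))
Δλ_expected = 2.4263 × (1 - cos(61°))
Δλ_expected = 2.4263 × 0.5152
Δλ_expected = 1.2500 pm

Given shift: 1.2500 pm
Expected shift: 1.2500 pm
Difference: 0.0000 pm

The values match. This is consistent with Compton scattering at the stated angle.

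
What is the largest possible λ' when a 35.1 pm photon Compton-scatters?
39.9526 pm (at θ = 180°)

The Compton shift is Δλ = λ_C(1 − cos θ).

Since cos θ ranges from −1 to 1, the factor (1 − cos θ) ranges from 0 to 2; the maximum shift occurs at θ = 180° (backscattering):
Δλ_max = 2λ_C = 2 × 2.4263 pm = 4.8526 pm

Maximum scattered wavelength:
λ'_max = λ₀ + Δλ_max = 35.1 + 4.8526 = 39.9526 pm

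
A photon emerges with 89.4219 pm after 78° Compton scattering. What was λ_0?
87.5000 pm

From λ' = λ + Δλ, we have λ = λ' - Δλ

First calculate the Compton shift:
Δλ = λ_C(1 - cos θ)
Δλ = 2.4263 × (1 - cos(78°))
Δλ = 2.4263 × 0.7921
Δλ = 1.9219 pm

Initial wavelength:
λ = λ' - Δλ
λ = 89.4219 - 1.9219
λ = 87.5000 pm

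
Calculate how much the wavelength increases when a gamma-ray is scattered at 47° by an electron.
0.7716 pm

Using the Compton scattering formula:
Δλ = λ_C(1 - cos θ)

where λ_C = h/(m_e·c) ≈ 2.4263 pm is the Compton wavelength of an electron.

For θ = 47°:
cos(47°) = 0.6820
1 - cos(47°) = 0.3180

Δλ = 2.4263 × 0.3180
Δλ = 0.7716 pm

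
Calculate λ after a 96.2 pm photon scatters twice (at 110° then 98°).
102.2201 pm

Apply Compton shift twice:

First scattering at θ₁ = 110°:
Δλ₁ = λ_C(1 - cos(110°))
Δλ₁ = 2.4263 × 1.3420
Δλ₁ = 3.2562 pm

After first scattering:
λ₁ = 96.2 + 3.2562 = 99.4562 pm

Second scattering at θ₂ = 98°:
Δλ₂ = λ_C(1 - cos(98°))
Δλ₂ = 2.4263 × 1.1392
Δλ₂ = 2.7640 pm

Final wavelength:
λ₂ = 99.4562 + 2.7640 = 102.2201 pm

Total shift: Δλ_total = 3.2562 + 2.7640 = 6.0201 pm

(Intermediate values are shown rounded; full precision is carried through to the final answer.)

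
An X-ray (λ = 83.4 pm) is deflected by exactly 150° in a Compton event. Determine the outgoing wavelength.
87.9276 pm

Using the Compton formula: λ' = λ + λ_C(1 − cos θ)

For θ = 150°, cos θ = -√3/2 (exact) ≈ -0.8660, so:
1 − cos 150° = 1 − (-√3/2) ≈ 1.8660

Δλ = λ_C × 1.8660 = 2.4263 × 1.8660 = 4.5276 pm

λ' = 83.4 + 4.5276 = 87.9276 pm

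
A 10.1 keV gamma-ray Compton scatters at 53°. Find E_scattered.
10.0211 keV

First convert energy to wavelength:
λ = hc/E, with hc ≈ 1239.842 keV·pm (i.e. 1239.842 eV·nm)

For E = 10.1 keV = 10100 eV:
λ = 1239.842 keV·pm / 10.1 keV
λ = 122.7566 pm

Calculate the Compton shift:
Δλ = λ_C(1 - cos(53°)) = 2.4263 × 0.3982
Δλ = 0.9661 pm

Final wavelength:
λ' = 122.7566 + 0.9661 = 123.7228 pm

Final energy:
E' = hc/λ' = 1239.842 / 123.7228 = 10.0211 keV

(Intermediate values are shown rounded; full precision is carried through to the final answer.)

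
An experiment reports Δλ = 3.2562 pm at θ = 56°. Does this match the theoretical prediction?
No, inconsistent

Calculate the expected shift for θ = 56°:

Δλ_expected = λ_C(1 - cos(56°))
Δλ_expected = 2.4263 × (1 - cos(56°))
Δλ_expected = 2.4263 × 0.4408
Δλ_expected = 1.0695 pm

Given shift: 3.2562 pm
Expected shift: 1.0695 pm
Difference: 2.1866 pm

The values do not match. The given shift corresponds to θ ≈ 110.0°, not 56°.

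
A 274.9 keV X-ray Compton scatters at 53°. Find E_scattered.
226.4024 keV

First convert energy to wavelength:
λ = hc/E, with hc ≈ 1239.842 keV·pm (i.e. 1239.842 eV·nm)

For E = 274.9 keV = 274900 eV:
λ = 1239.842 keV·pm / 274.9 keV
λ = 4.5102 pm

Calculate the Compton shift:
Δλ = λ_C(1 - cos(53°)) = 2.4263 × 0.3982
Δλ = 0.9661 pm

Final wavelength:
λ' = 4.5102 + 0.9661 = 5.4763 pm

Final energy:
E' = hc/λ' = 1239.842 / 5.4763 = 226.4024 keV

(Intermediate values are shown rounded; full precision is carried through to the final answer.)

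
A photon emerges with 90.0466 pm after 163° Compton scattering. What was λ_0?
85.3000 pm

From λ' = λ + Δλ, we have λ = λ' - Δλ

First calculate the Compton shift:
Δλ = λ_C(1 - cos θ)
Δλ = 2.4263 × (1 - cos(163°))
Δλ = 2.4263 × 1.9563
Δλ = 4.7466 pm

Initial wavelength:
λ = λ' - Δλ
λ = 90.0466 - 4.7466
λ = 85.3000 pm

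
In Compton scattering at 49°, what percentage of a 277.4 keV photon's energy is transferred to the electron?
0.1573 (or 15.73%)

Calculate initial and final photon energies:

Initial: E₀ = 277.4 keV → λ₀ = 4.4695 pm
Compton shift: Δλ = 0.8345 pm
Final wavelength: λ' = 5.3040 pm
Final energy: E' = 233.7553 keV

Fractional energy loss:
(E₀ - E')/E₀ = (277.4000 - 233.7553)/277.4000
= 43.6447/277.4000
= 0.1573
= 15.73%

(Intermediate values are shown rounded; full precision is carried through to the final answer.)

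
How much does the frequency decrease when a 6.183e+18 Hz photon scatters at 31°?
4.388e+16 Hz (decrease)

Convert frequency to wavelength (c = 299792458 m/s):
λ₀ = c/f₀ = 299792458/6.183e+18 = 4.8486569e-11 m = 48.4866 pm

Calculate Compton shift:
Δλ = λ_C(1 - cos(31°)) = 0.3466 pm

Final wavelength:
λ' = λ₀ + Δλ = 48.4866 + 0.3466 = 48.8331 pm

Final frequency:
f' = c/λ' = 299792458/4.8833126e-11 = 6.1391208e+18 Hz

Frequency shift (decrease):
Δf = f₀ - f' = 6.183e+18 - 6.1391208e+18 = 4.388e+16 Hz

(Intermediate values are shown rounded; full precision is carried through to the final answer.)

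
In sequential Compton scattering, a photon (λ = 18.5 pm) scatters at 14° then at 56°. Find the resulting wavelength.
19.6416 pm

Apply Compton shift twice:

First scattering at θ₁ = 14°:
Δλ₁ = λ_C(1 - cos(14°))
Δλ₁ = 2.4263 × 0.0297
Δλ₁ = 0.0721 pm

After first scattering:
λ₁ = 18.5 + 0.0721 = 18.5721 pm

Second scattering at θ₂ = 56°:
Δλ₂ = λ_C(1 - cos(56°))
Δλ₂ = 2.4263 × 0.4408
Δλ₂ = 1.0695 pm

Final wavelength:
λ₂ = 18.5721 + 1.0695 = 19.6416 pm

Total shift: Δλ_total = 0.0721 + 1.0695 = 1.1416 pm

(Intermediate values are shown rounded; full precision is carried through to the final answer.)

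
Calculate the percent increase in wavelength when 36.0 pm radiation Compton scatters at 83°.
5.9184%

Calculate the Compton shift:
Δλ = λ_C(1 - cos(83°))
Δλ = 2.4263 × (1 - cos(83°))
Δλ = 2.4263 × 0.8781
Δλ = 2.1306 pm

Percentage change:
(Δλ/λ₀) × 100 = (2.1306/36.0) × 100
= 5.9184%

(Intermediate values are shown rounded; full precision is carried through to the final answer.)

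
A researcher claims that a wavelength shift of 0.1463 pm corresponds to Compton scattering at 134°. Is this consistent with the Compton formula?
No, inconsistent

Calculate the expected shift for θ = 134°:

Δλ_expected = λ_C(1 - cos(134°))
Δλ_expected = 2.4263 × (1 - cos(134°))
Δλ_expected = 2.4263 × 1.6947
Δλ_expected = 4.1118 pm

Given shift: 0.1463 pm
Expected shift: 4.1118 pm
Difference: 3.9654 pm

The values do not match. The given shift corresponds to θ ≈ 20.0°, not 134°.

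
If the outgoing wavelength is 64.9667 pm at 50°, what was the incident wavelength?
64.1000 pm

From λ' = λ + Δλ, we have λ = λ' - Δλ

First calculate the Compton shift:
Δλ = λ_C(1 - cos θ)
Δλ = 2.4263 × (1 - cos(50°))
Δλ = 2.4263 × 0.3572
Δλ = 0.8667 pm

Initial wavelength:
λ = λ' - Δλ
λ = 64.9667 - 0.8667
λ = 64.1000 pm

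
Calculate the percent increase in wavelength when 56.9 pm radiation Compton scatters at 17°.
0.1863%

Calculate the Compton shift:
Δλ = λ_C(1 - cos(17°))
Δλ = 2.4263 × (1 - cos(17°))
Δλ = 2.4263 × 0.0437
Δλ = 0.1060 pm

Percentage change:
(Δλ/λ₀) × 100 = (0.1060/56.9) × 100
= 0.1863%

(Intermediate values are shown rounded; full precision is carried through to the final answer.)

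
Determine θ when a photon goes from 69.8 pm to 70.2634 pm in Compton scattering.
36.00°

First find the wavelength shift:
Δλ = λ' - λ = 70.2634 - 69.8 = 0.4634 pm

Using Δλ = λ_C(1 - cos θ), with λ_C = h/(m_e·c) ≈ 2.42631024 pm:
cos θ = 1 - Δλ/λ_C
cos θ = 1 - 0.4634/2.42631024
cos θ = 0.809010

θ = arccos(0.809010)
θ = 36.00°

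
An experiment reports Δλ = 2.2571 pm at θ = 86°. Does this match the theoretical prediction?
Yes, consistent

Calculate the expected shift for θ = 86°:

Δλ_expected = λ_C(1 - cos(86°))
Δλ_expected = 2.4263 × (1 - cos(86°))
Δλ_expected = 2.4263 × 0.9302
Δλ_expected = 2.2571 pm

Given shift: 2.2571 pm
Expected shift: 2.2571 pm
Difference: 0.0000 pm

The values match. This is consistent with Compton scattering at the stated angle.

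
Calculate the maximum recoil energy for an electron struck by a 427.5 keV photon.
267.5789 keV

Maximum energy transfer occurs at θ = 180° (backscattering).

Initial photon: E₀ = 427.5 keV → λ₀ = 2.9002 pm

Maximum Compton shift (at 180°):
Δλ_max = 2λ_C = 2 × 2.4263 = 4.8526 pm

Final wavelength:
λ' = 2.9002 + 4.8526 = 7.7528 pm

Minimum photon energy (maximum energy to electron):
E'_min = hc/λ' = 159.9211 keV

Maximum electron kinetic energy:
K_max = E₀ - E'_min = 427.5000 - 159.9211 = 267.5789 keV

(Intermediate values are shown rounded; full precision is carried through to the final answer.)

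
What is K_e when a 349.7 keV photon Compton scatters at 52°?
72.8240 keV

By energy conservation: K_e = E_initial - E_final

First find the scattered photon energy:
Initial wavelength: λ = hc/E = 3.5454 pm
Compton shift: Δλ = λ_C(1 - cos(52°)) = 0.9325 pm
Final wavelength: λ' = 3.5454 + 0.9325 = 4.4780 pm
Final photon energy: E' = hc/λ' = 276.8760 keV

Electron kinetic energy:
K_e = E - E' = 349.7000 - 276.8760 = 72.8240 keV

(Intermediate values are shown rounded; full precision is carried through to the final answer.)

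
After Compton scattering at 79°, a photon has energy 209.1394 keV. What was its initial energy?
312.7001 keV

Convert final energy to wavelength (hc ≈ 1239.842 keV·pm):
λ' = hc/E' = 1239.842 / 209.1394 = 5.9283 pm

Calculate the Compton shift:
Δλ = λ_C(1 - cos(79°))
Δλ = 2.4263 × (1 - cos(79°))
Δλ = 1.9633 pm

Initial wavelength:
λ = λ' - Δλ = 5.9283 - 1.9633 = 3.9650 pm

Initial energy:
E = hc/λ = 1239.842 / 3.9650 = 312.7001 keV

(Intermediate values are shown rounded; full precision is carried through to the final answer.)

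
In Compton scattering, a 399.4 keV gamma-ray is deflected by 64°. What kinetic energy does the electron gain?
121.8409 keV

By energy conservation: K_e = E_initial - E_final

First find the scattered photon energy:
Initial wavelength: λ = hc/E = 3.1043 pm
Compton shift: Δλ = λ_C(1 - cos(64°)) = 1.3627 pm
Final wavelength: λ' = 3.1043 + 1.3627 = 4.4669 pm
Final photon energy: E' = hc/λ' = 277.5591 keV

Electron kinetic energy:
K_e = E - E' = 399.4000 - 277.5591 = 121.8409 keV

(Intermediate values are shown rounded; full precision is carried through to the final answer.)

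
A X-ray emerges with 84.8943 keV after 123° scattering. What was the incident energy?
114.2000 keV

Convert final energy to wavelength (hc ≈ 1239.842 keV·pm):
λ' = hc/E' = 1239.842 / 84.8943 = 14.6045 pm

Calculate the Compton shift:
Δλ = λ_C(1 - cos(123°))
Δλ = 2.4263 × (1 - cos(123°))
Δλ = 3.7478 pm

Initial wavelength:
λ = λ' - Δλ = 14.6045 - 3.7478 = 10.8568 pm

Initial energy:
E = hc/λ = 1239.842 / 10.8568 = 114.2000 keV

(Intermediate values are shown rounded; full precision is carried through to the final answer.)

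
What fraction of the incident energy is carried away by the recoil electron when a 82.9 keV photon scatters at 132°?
0.2131 (or 21.31%)

Calculate initial and final photon energies:

Initial: E₀ = 82.9 keV → λ₀ = 14.9559 pm
Compton shift: Δλ = 4.0498 pm
Final wavelength: λ' = 19.0057 pm
Final energy: E' = 65.2353 keV

Fractional energy loss:
(E₀ - E')/E₀ = (82.9000 - 65.2353)/82.9000
= 17.6647/82.9000
= 0.2131
= 21.31%

(Intermediate values are shown rounded; full precision is carried through to the final answer.)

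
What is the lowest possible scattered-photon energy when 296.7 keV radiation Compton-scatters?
137.2814 keV (at θ = 180°)

The scattered photon has minimum energy when its wavelength is maximum, i.e., when the Compton shift Δλ = λ_C(1 − cos θ) is maximum. This occurs at θ = 180° (backscattering), giving Δλ_max = 2λ_C = 4.8526 pm.

Initial wavelength: λ₀ = hc/E₀ = 4.1788 pm
Maximum final wavelength: λ'_max = λ₀ + 2λ_C = 4.1788 + 4.8526 = 9.0314 pm
Minimum final energy: E'_min = hc/λ'_max = 137.2814 keV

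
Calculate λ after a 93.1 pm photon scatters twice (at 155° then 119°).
101.3279 pm

Apply Compton shift twice:

First scattering at θ₁ = 155°:
Δλ₁ = λ_C(1 - cos(155°))
Δλ₁ = 2.4263 × 1.9063
Δλ₁ = 4.6253 pm

After first scattering:
λ₁ = 93.1 + 4.6253 = 97.7253 pm

Second scattering at θ₂ = 119°:
Δλ₂ = λ_C(1 - cos(119°))
Δλ₂ = 2.4263 × 1.4848
Δλ₂ = 3.6026 pm

Final wavelength:
λ₂ = 97.7253 + 3.6026 = 101.3279 pm

Total shift: Δλ_total = 4.6253 + 3.6026 = 8.2279 pm

(Intermediate values are shown rounded; full precision is carried through to the final answer.)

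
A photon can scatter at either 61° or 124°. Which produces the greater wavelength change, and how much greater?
124° produces the larger shift by a factor of 3.026

Calculate both shifts using Δλ = λ_C(1 - cos θ):

For θ₁ = 61°:
Δλ₁ = 2.4263 × (1 - cos(61°))
Δλ₁ = 2.4263 × 0.5152
Δλ₁ = 1.2500 pm

For θ₂ = 124°:
Δλ₂ = 2.4263 × (1 - cos(124°))
Δλ₂ = 2.4263 × 1.5592
Δλ₂ = 3.7831 pm

The 124° angle produces the larger shift.
Ratio: 3.7831/1.2500 = 3.026

(Intermediate values are shown rounded; full precision is carried through to the final answer.)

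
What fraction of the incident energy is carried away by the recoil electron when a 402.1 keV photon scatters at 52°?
0.2322 (or 23.22%)

Calculate initial and final photon energies:

Initial: E₀ = 402.1 keV → λ₀ = 3.0834 pm
Compton shift: Δλ = 0.9325 pm
Final wavelength: λ' = 4.0159 pm
Final energy: E' = 308.7301 keV

Fractional energy loss:
(E₀ - E')/E₀ = (402.1000 - 308.7301)/402.1000
= 93.3699/402.1000
= 0.2322
= 23.22%

(Intermediate values are shown rounded; full precision is carried through to the final answer.)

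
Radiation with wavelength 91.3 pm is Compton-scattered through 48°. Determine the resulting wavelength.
92.1028 pm

Using the Compton scattering formula:
λ' = λ + Δλ = λ + λ_C(1 - cos θ)

Given:
- Initial wavelength λ = 91.3 pm
- Scattering angle θ = 48°
- Compton wavelength λ_C ≈ 2.4263 pm

Calculate the shift:
Δλ = 2.4263 × (1 - cos(48°))
Δλ = 2.4263 × 0.3309
Δλ = 0.8028 pm

Final wavelength:
λ' = 91.3 + 0.8028 = 92.1028 pm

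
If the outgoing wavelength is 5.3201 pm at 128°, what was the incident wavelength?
1.4000 pm

From λ' = λ + Δλ, we have λ = λ' - Δλ

First calculate the Compton shift:
Δλ = λ_C(1 - cos θ)
Δλ = 2.4263 × (1 - cos(128°))
Δλ = 2.4263 × 1.6157
Δλ = 3.9201 pm

Initial wavelength:
λ = λ' - Δλ
λ = 5.3201 - 3.9201
λ = 1.4000 pm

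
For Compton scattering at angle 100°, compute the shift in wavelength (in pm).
2.8476 pm

Using the Compton scattering formula:
Δλ = λ_C(1 - cos θ)

where λ_C = h/(m_e·c) ≈ 2.4263 pm is the Compton wavelength of an electron.

For θ = 100°:
cos(100°) = -0.1736
1 - cos(100°) = 1.1736

Δλ = 2.4263 × 1.1736
Δλ = 2.8476 pm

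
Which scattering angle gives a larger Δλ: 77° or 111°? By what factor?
111° produces the larger shift by a factor of 1.753

Calculate both shifts using Δλ = λ_C(1 - cos θ):

For θ₁ = 77°:
Δλ₁ = 2.4263 × (1 - cos(77°))
Δλ₁ = 2.4263 × 0.7750
Δλ₁ = 1.8805 pm

For θ₂ = 111°:
Δλ₂ = 2.4263 × (1 - cos(111°))
Δλ₂ = 2.4263 × 1.3584
Δλ₂ = 3.2958 pm

The 111° angle produces the larger shift.
Ratio: 3.2958/1.8805 = 1.753

(Intermediate values are shown rounded; full precision is carried through to the final answer.)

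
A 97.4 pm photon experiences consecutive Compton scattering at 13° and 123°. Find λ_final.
101.2100 pm

Apply Compton shift twice:

First scattering at θ₁ = 13°:
Δλ₁ = λ_C(1 - cos(13°))
Δλ₁ = 2.4263 × 0.0256
Δλ₁ = 0.0622 pm

After first scattering:
λ₁ = 97.4 + 0.0622 = 97.4622 pm

Second scattering at θ₂ = 123°:
Δλ₂ = λ_C(1 - cos(123°))
Δλ₂ = 2.4263 × 1.5446
Δλ₂ = 3.7478 pm

Final wavelength:
λ₂ = 97.4622 + 3.7478 = 101.2100 pm

Total shift: Δλ_total = 0.0622 + 3.7478 = 3.8100 pm

(Intermediate values are shown rounded; full precision is carried through to the final answer.)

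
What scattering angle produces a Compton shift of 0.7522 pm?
46.37°

From the Compton formula Δλ = λ_C(1 - cos θ), we can solve for θ:

cos θ = 1 - Δλ/λ_C

Given:
- Δλ = 0.7522 pm
- λ_C = h/(m_e·c) ≈ 2.42631024 pm

cos θ = 1 - 0.7522/2.42631024
cos θ = 1 - 0.310018
cos θ = 0.689982

θ = arccos(0.689982)
θ = 46.37°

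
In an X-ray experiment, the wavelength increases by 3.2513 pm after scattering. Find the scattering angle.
109.88°

From the Compton formula Δλ = λ_C(1 - cos θ), we can solve for θ:

cos θ = 1 - Δλ/λ_C

Given:
- Δλ = 3.2513 pm
- λ_C = h/(m_e·c) ≈ 2.42631024 pm

cos θ = 1 - 3.2513/2.42631024
cos θ = 1 - 1.340018
cos θ = -0.340018

θ = arccos(-0.340018)
θ = 109.88°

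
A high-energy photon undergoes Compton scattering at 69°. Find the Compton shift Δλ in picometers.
1.5568 pm

Using the Compton scattering formula:
Δλ = λ_C(1 - cos θ)

where λ_C = h/(m_e·c) ≈ 2.4263 pm is the Compton wavelength of an electron.

For θ = 69°:
cos(69°) = 0.3584
1 - cos(69°) = 0.6416

Δλ = 2.4263 × 0.6416
Δλ = 1.5568 pm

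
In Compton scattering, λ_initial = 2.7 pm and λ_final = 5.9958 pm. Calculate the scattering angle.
111.00°

First find the wavelength shift:
Δλ = λ' - λ = 5.9958 - 2.7 = 3.2958 pm

Using Δλ = λ_C(1 - cos θ), with λ_C = h/(m_e·c) ≈ 2.42631024 pm:
cos θ = 1 - Δλ/λ_C
cos θ = 1 - 3.2958/2.42631024
cos θ = -0.358359

θ = arccos(-0.358359)
θ = 111.00°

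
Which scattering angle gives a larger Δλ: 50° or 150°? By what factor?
150° produces the larger shift by a factor of 5.224

Calculate both shifts using Δλ = λ_C(1 - cos θ):

For θ₁ = 50°:
Δλ₁ = 2.4263 × (1 - cos(50°))
Δλ₁ = 2.4263 × 0.3572
Δλ₁ = 0.8667 pm

For θ₂ = 150°:
Δλ₂ = 2.4263 × (1 - cos(150°))
Δλ₂ = 2.4263 × 1.8660
Δλ₂ = 4.5276 pm

The 150° angle produces the larger shift.
Ratio: 4.5276/0.8667 = 5.224

(Intermediate values are shown rounded; full precision is carried through to the final answer.)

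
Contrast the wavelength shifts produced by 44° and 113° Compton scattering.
113° produces the larger shift by a factor of 4.955

Calculate both shifts using Δλ = λ_C(1 - cos θ):

For θ₁ = 44°:
Δλ₁ = 2.4263 × (1 - cos(44°))
Δλ₁ = 2.4263 × 0.2807
Δλ₁ = 0.6810 pm

For θ₂ = 113°:
Δλ₂ = 2.4263 × (1 - cos(113°))
Δλ₂ = 2.4263 × 1.3907
Δλ₂ = 3.3743 pm

The 113° angle produces the larger shift.
Ratio: 3.3743/0.6810 = 4.955

(Intermediate values are shown rounded; full precision is carried through to the final answer.)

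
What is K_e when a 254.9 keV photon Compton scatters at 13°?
3.2177 keV

By energy conservation: K_e = E_initial - E_final

First find the scattered photon energy:
Initial wavelength: λ = hc/E = 4.8640 pm
Compton shift: Δλ = λ_C(1 - cos(13°)) = 0.0622 pm
Final wavelength: λ' = 4.8640 + 0.0622 = 4.9262 pm
Final photon energy: E' = hc/λ' = 251.6823 keV

Electron kinetic energy:
K_e = E - E' = 254.9000 - 251.6823 = 3.2177 keV

(Intermediate values are shown rounded; full precision is carried through to the final answer.)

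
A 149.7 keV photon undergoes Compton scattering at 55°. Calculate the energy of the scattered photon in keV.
133.0758 keV

First convert energy to wavelength:
λ = hc/E, with hc ≈ 1239.842 keV·pm (i.e. 1239.842 eV·nm)

For E = 149.7 keV = 149700 eV:
λ = 1239.842 keV·pm / 149.7 keV
λ = 8.2822 pm

Calculate the Compton shift:
Δλ = λ_C(1 - cos(55°)) = 2.4263 × 0.4264
Δλ = 1.0346 pm

Final wavelength:
λ' = 8.2822 + 1.0346 = 9.3168 pm

Final energy:
E' = hc/λ' = 1239.842 / 9.3168 = 133.0758 keV

(Intermediate values are shown rounded; full precision is carried through to the final answer.)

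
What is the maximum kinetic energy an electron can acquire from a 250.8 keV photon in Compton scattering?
124.2360 keV

Maximum energy transfer occurs at θ = 180° (backscattering).

Initial photon: E₀ = 250.8 keV → λ₀ = 4.9435 pm

Maximum Compton shift (at 180°):
Δλ_max = 2λ_C = 2 × 2.4263 = 4.8526 pm

Final wavelength:
λ' = 4.9435 + 4.8526 = 9.7962 pm

Minimum photon energy (maximum energy to electron):
E'_min = hc/λ' = 126.5640 keV

Maximum electron kinetic energy:
K_max = E₀ - E'_min = 250.8000 - 126.5640 = 124.2360 keV

(Intermediate values are shown rounded; full precision is carried through to the final answer.)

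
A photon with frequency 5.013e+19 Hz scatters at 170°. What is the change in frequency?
2.236e+19 Hz (decrease)

Convert frequency to wavelength (c = 299792458 m/s):
λ₀ = c/f₀ = 299792458/5.013e+19 = 5.9803004e-12 m = 5.9803 pm

Calculate Compton shift:
Δλ = λ_C(1 - cos(170°)) = 4.8158 pm

Final wavelength:
λ' = λ₀ + Δλ = 5.9803 + 4.8158 = 10.7961 pm

Final frequency:
f' = c/λ' = 299792458/1.0796060e-11 = 2.7768692e+19 Hz

Frequency shift (decrease):
Δf = f₀ - f' = 5.013e+19 - 2.7768692e+19 = 2.236e+19 Hz

(Intermediate values are shown rounded; full precision is carried through to the final answer.)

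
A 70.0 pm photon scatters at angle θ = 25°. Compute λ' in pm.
70.2273 pm

Using the Compton scattering formula:
λ' = λ + Δλ = λ + λ_C(1 - cos θ)

Given:
- Initial wavelength λ = 70.0 pm
- Scattering angle θ = 25°
- Compton wavelength λ_C ≈ 2.4263 pm

Calculate the shift:
Δλ = 2.4263 × (1 - cos(25°))
Δλ = 2.4263 × 0.0937
Δλ = 0.2273 pm

Final wavelength:
λ' = 70.0 + 0.2273 = 70.2273 pm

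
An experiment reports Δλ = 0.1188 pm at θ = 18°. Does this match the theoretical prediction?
Yes, consistent

Calculate the expected shift for θ = 18°:

Δλ_expected = λ_C(1 - cos(18°))
Δλ_expected = 2.4263 × (1 - cos(18°))
Δλ_expected = 2.4263 × 0.0489
Δλ_expected = 0.1188 pm

Given shift: 0.1188 pm
Expected shift: 0.1188 pm
Difference: 0.0000 pm

The values match. This is consistent with Compton scattering at the stated angle.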